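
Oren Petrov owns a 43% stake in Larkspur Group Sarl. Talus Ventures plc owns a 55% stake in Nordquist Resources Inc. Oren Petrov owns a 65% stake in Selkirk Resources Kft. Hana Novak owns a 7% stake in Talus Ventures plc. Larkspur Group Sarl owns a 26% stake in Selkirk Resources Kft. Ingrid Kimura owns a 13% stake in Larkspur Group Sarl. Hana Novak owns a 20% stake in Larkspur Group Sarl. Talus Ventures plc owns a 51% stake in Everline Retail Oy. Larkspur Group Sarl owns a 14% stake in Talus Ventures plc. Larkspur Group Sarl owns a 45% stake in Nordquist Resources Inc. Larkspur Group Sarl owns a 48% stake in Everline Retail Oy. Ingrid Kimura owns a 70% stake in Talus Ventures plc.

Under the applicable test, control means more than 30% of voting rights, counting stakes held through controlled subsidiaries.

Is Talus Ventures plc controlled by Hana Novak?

Hana's largest direct stake is 20% in Larkspur, which does not meet the threshold, so Hana controls no company.
In Talus, Hana's side holds only 7%, not > 30%.
So Hana does not control Talus.

No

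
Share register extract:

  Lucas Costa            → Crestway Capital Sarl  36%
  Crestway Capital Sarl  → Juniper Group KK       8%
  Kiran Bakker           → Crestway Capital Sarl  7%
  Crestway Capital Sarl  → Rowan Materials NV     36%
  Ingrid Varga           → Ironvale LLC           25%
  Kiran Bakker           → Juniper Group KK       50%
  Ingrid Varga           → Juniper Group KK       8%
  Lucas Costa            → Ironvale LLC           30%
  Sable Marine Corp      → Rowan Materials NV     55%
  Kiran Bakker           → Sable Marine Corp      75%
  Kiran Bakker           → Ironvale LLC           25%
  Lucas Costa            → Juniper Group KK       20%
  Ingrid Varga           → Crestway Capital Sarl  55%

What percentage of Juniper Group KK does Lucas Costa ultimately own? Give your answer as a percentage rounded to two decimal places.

22.88%

Lucas reaches Juniper along 2 paths.
Direct stake: 20% = 20%.
Via Crestway: 36% × 8% = 2.88%.
Total: 20% + 2.88% = 22.88%.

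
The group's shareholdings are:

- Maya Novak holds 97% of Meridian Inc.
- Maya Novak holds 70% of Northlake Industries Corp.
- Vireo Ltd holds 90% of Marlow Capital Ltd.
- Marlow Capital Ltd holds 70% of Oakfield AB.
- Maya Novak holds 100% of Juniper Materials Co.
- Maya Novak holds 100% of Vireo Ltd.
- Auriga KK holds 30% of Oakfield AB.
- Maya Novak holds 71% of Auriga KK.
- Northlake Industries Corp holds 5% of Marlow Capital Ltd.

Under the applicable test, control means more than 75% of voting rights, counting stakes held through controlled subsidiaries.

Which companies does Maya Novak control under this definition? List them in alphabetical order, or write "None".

Juniper Materials Co, Marlow Capital Ltd, Meridian Inc, Vireo Ltd

Maya holds 100% of Vireo, so Maya controls Vireo.
Maya holds 97% of Meridian, so Maya controls Meridian.
Vireo holds 90% of Marlow, so Maya controls Marlow.
Maya holds 100% of Juniper, so Maya controls Juniper.
No other company's threshold is met.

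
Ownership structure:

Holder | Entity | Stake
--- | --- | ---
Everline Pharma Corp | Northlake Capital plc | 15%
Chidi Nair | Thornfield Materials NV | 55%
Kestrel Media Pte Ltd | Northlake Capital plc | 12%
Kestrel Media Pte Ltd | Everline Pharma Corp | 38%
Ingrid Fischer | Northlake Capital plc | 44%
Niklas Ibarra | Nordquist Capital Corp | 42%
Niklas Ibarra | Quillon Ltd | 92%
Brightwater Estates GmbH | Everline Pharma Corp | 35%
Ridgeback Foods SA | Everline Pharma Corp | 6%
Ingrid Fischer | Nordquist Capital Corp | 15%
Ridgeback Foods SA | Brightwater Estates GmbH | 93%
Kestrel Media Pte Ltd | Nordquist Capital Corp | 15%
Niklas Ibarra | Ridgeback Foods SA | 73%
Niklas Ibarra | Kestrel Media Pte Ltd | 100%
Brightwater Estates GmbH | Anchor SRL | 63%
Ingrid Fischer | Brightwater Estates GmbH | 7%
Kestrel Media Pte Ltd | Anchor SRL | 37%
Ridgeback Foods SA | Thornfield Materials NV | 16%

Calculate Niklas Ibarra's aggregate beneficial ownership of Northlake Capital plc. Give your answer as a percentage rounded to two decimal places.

21.92%

Niklas reaches Northlake along 4 paths.
Via Ridgeback → Everline: 73% × 6% × 15% = 0.657%.
Via Ridgeback → Brightwater → Everline: 73% × 93% × 35% × 15% = 3.564225%.
Via Kestrel → Everline: 100% × 38% × 15% = 5.7%.
Via Kestrel: 100% × 12% = 12%.
Total: 0.657% + 3.564225% + 5.7% + 12% = 21.921225%.
Rounded: 21.92%.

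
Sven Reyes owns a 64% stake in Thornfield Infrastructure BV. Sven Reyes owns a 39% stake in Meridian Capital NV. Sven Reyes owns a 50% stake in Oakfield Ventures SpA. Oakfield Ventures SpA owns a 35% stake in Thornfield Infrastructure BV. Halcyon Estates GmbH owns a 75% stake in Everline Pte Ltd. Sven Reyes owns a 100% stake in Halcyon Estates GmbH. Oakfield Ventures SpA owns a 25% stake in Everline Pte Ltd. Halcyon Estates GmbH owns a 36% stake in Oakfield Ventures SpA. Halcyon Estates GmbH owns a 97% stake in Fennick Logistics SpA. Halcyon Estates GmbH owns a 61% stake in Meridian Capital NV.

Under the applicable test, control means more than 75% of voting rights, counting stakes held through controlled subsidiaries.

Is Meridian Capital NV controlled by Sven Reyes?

Yes

Sven holds 100% of Halcyon, so Sven controls Halcyon.
Halcyon and Sven together hold 61% + 39% = 100% of Meridian, so Sven controls Meridian.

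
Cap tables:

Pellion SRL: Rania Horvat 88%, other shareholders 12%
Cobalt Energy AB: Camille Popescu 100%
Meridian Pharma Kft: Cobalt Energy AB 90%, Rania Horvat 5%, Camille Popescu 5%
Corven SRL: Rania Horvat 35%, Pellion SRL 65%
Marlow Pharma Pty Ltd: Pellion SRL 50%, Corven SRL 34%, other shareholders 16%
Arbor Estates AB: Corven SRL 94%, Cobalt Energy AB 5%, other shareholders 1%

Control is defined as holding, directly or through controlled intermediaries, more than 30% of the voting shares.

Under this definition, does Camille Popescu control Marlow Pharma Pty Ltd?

No

Camille holds 100% of Cobalt, so Camille controls Cobalt.
Cobalt and Camille together hold 90% + 5% = 95% of Meridian, so Camille controls Meridian.
Neither Camille nor any entity Camille controls holds any voting interest in Marlow.
So Camille does not control Marlow.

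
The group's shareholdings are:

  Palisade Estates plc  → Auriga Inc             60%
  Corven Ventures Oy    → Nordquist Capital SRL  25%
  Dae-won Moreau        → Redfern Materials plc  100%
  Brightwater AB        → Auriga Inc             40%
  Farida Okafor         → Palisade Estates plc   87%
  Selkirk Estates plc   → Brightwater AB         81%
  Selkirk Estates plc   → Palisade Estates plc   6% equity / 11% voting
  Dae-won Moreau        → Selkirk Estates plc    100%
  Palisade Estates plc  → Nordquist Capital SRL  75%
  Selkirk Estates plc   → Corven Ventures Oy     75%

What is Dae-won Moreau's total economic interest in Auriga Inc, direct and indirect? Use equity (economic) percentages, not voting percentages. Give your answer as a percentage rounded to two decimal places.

36.00%

Dae-won reaches Auriga along 2 paths.
Via Selkirk → Palisade: 100% × 6% × 60% = 3.6%.
Via Selkirk → Brightwater: 100% × 81% × 40% = 32.4%.
Total: 3.6% + 32.4% = 36%.
Rounded: 36.00%.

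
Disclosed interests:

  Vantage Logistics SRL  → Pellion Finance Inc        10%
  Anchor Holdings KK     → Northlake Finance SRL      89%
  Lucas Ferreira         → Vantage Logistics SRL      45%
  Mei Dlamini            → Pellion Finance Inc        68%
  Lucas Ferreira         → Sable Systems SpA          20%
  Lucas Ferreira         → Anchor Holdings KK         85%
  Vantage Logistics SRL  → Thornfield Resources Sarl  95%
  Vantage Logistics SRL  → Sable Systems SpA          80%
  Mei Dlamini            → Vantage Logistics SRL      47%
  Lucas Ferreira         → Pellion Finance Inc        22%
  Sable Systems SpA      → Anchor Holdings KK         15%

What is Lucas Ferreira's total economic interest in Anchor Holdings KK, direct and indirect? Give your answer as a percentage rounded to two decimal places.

93.40%

Lucas reaches Anchor along 3 paths.
Direct stake: 85% = 85%.
Via Sable: 20% × 15% = 3%.
Via Vantage → Sable: 45% × 80% × 15% = 5.4%.
Total: 85% + 3% + 5.4% = 93.4%.
Rounded: 93.40%.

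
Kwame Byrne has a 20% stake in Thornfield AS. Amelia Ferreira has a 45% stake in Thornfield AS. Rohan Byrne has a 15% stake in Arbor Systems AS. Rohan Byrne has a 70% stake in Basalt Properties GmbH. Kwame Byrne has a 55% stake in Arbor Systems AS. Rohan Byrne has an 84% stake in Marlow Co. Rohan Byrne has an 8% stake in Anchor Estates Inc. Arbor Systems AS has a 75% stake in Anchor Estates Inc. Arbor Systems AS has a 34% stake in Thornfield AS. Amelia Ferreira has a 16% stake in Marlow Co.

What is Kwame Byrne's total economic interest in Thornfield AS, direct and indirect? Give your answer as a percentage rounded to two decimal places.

38.70%

Kwame reaches Thornfield along 2 paths.
Direct stake: 20% = 20%.
Via Arbor: 55% × 34% = 18.7%.
Total: 20% + 18.7% = 38.7%.
Rounded: 38.70%.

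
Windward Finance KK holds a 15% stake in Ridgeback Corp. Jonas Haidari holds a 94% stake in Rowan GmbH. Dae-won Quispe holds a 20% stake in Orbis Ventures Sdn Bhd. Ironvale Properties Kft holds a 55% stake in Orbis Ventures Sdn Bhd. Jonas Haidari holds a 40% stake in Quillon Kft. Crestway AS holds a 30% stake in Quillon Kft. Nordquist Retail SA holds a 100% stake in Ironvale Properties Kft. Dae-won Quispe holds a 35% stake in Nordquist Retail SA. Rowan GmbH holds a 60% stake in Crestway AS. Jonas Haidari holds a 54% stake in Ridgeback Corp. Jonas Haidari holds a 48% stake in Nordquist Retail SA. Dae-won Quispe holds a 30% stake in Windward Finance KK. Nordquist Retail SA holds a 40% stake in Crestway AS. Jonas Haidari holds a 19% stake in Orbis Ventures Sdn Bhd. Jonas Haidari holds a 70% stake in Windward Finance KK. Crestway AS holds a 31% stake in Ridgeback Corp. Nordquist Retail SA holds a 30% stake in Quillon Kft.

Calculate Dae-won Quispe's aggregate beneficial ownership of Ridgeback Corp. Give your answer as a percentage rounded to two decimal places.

8.84%

Dae-won reaches Ridgeback along 2 paths.
Via Nordquist → Crestway: 35% × 40% × 31% = 4.34%.
Via Windward: 30% × 15% = 4.5%.
Total: 4.34% + 4.5% = 8.84%.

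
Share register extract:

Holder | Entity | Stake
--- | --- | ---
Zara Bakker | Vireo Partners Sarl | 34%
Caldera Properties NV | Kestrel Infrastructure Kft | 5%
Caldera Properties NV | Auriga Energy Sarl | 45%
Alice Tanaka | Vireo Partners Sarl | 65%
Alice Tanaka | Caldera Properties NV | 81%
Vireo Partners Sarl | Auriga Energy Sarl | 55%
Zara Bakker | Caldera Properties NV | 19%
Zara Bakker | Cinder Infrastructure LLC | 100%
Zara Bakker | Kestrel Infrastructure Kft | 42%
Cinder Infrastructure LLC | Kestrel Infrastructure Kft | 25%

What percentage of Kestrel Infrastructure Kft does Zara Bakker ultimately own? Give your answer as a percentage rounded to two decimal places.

67.95%

Zara reaches Kestrel along 3 paths.
Direct stake: 42% = 42%.
Via Cinder: 100% × 25% = 25%.
Via Caldera: 19% × 5% = 0.95%.
Total: 42% + 25% + 0.95% = 67.95%.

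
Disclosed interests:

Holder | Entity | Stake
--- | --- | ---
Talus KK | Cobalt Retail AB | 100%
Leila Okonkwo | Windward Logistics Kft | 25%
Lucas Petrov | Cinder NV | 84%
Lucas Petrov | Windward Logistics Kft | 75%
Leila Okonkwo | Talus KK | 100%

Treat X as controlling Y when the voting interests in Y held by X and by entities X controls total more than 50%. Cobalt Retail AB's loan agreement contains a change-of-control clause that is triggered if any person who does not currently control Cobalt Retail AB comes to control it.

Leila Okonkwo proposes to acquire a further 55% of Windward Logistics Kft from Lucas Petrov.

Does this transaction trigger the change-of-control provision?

No

The purchase adds only to Leila's holdings (Lucas's stake shrinks), so Leila is the only person who could newly come to control Cobalt.
Leila holds 100% of Talus, so Leila controls Talus.
Talus holds 100% of Cobalt, so Leila controls Cobalt.
So Leila already controls Cobalt before the transaction.
After the purchase, Leila's direct stake in Windward rises to 25% + 55% = 80%, and Lucas's stake falls to 20%.
Leila controlled Cobalt already, so this is not a new person acquiring control; every other person's position is unchanged or reduced.
No new person acquires control, so the clause is not triggered.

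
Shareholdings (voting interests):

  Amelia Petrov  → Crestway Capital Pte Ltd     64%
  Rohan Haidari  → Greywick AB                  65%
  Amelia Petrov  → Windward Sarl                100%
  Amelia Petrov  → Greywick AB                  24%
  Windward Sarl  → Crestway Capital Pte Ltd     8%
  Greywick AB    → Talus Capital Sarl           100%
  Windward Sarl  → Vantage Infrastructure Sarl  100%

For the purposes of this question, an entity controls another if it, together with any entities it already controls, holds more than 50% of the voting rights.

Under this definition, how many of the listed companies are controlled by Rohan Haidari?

2

Rohan holds 65% of Greywick, so Rohan controls Greywick.
Greywick holds 100% of Talus, so Rohan controls Talus.
No other company's threshold is met.
Rohan controls 2 companies.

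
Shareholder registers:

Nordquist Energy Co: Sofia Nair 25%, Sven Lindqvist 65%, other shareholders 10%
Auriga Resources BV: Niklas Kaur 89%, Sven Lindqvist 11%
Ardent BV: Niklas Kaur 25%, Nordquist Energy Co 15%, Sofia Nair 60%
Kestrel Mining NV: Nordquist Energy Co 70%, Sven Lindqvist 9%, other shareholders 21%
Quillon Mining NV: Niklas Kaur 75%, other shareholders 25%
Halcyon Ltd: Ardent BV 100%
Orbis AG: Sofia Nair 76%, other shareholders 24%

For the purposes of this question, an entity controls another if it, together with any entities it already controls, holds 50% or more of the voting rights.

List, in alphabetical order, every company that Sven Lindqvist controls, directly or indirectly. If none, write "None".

Kestrel Mining NV, Nordquist Energy Co

Sven holds 65% of Nordquist, so Sven controls Nordquist.
Nordquist and Sven together hold 70% + 9% = 79% of Kestrel, so Sven controls Kestrel.
No other company's threshold is met.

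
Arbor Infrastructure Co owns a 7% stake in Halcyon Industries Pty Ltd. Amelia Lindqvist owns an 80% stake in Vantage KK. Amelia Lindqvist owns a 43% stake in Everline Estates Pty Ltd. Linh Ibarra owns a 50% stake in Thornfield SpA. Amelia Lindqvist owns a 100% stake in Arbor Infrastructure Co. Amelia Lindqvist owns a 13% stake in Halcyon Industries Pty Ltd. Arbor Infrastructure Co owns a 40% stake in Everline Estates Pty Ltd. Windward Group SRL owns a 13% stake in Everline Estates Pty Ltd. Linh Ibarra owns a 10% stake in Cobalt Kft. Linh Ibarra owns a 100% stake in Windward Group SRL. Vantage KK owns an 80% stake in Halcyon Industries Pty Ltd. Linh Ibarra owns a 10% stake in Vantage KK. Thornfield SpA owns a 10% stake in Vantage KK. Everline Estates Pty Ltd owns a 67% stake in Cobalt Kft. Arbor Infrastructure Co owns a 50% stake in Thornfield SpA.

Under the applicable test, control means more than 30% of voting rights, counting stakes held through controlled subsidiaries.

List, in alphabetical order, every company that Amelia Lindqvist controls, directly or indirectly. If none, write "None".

Arbor Infrastructure Co, Cobalt Kft, Everline Estates Pty Ltd, Halcyon Industries Pty Ltd, Thornfield SpA, Vantage KK

Amelia holds 100% of Arbor, so Amelia controls Arbor.
Arbor holds 50% of Thornfield, so Amelia controls Thornfield.
Thornfield and Amelia together hold 10% + 80% = 90% of Vantage, so Amelia controls Vantage.
Arbor and Amelia and Vantage together hold 7% + 13% + 80% = 100% of Halcyon, so Amelia controls Halcyon.
Arbor and Amelia together hold 40% + 43% = 83% of Everline, so Amelia controls Everline.
Everline holds 67% of Cobalt, so Amelia controls Cobalt.
No other company's threshold is met.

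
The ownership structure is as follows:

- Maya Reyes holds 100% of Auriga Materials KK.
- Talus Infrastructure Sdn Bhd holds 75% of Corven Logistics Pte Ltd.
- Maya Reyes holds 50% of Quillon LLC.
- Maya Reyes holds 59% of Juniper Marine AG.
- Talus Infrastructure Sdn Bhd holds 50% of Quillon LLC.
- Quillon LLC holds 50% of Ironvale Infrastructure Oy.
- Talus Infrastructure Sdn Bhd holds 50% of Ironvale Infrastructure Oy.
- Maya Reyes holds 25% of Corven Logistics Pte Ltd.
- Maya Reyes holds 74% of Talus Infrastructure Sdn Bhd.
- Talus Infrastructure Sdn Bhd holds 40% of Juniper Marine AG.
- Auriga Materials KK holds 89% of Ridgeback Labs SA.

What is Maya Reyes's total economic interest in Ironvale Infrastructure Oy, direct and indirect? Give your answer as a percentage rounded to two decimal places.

80.50%

Maya reaches Ironvale along 3 paths.
Via Talus: 74% × 50% = 37%.
Via Talus → Quillon: 74% × 50% × 50% = 18.5%.
Via Quillon: 50% × 50% = 25%.
Total: 37% + 18.5% + 25% = 80.5%.
Rounded: 80.50%.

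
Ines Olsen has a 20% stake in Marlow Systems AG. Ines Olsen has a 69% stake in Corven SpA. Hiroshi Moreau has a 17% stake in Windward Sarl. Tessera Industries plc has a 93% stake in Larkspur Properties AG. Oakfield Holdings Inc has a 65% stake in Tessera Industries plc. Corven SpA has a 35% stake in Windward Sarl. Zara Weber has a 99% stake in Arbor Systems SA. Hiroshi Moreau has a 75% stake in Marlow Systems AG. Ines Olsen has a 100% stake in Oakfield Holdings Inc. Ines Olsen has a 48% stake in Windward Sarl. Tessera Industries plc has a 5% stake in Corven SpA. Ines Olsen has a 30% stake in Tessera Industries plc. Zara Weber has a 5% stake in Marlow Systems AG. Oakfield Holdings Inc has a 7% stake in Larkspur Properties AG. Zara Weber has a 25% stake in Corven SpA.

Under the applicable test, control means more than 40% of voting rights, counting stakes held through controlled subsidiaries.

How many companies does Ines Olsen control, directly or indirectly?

5

Ines holds 100% of Oakfield, so Ines controls Oakfield.
Ines and Oakfield together hold 30% + 65% = 95% of Tessera, so Ines controls Tessera.
Ines and Tessera together hold 69% + 5% = 74% of Corven, so Ines controls Corven.
Tessera and Oakfield together hold 93% + 7% = 100% of Larkspur, so Ines controls Larkspur.
Ines and Corven together hold 48% + 35% = 83% of Windward, so Ines controls Windward.
No other company's threshold is met.
Ines controls 5 companies.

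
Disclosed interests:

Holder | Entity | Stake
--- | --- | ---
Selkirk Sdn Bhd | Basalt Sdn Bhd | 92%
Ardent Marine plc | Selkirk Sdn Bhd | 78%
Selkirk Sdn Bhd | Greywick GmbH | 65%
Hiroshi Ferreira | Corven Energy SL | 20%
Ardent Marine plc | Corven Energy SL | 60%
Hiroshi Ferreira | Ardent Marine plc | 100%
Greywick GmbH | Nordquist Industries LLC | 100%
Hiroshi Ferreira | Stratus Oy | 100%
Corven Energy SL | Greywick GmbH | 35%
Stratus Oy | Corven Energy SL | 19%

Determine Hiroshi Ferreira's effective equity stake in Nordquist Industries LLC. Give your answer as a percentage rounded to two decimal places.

Hiroshi reaches Nordquist along 4 paths.
Via Ardent → Selkirk → Greywick: 100% × 78% × 65% × 100% = 50.7%.
Via Corven → Greywick: 20% × 35% × 100% = 7%.
Via Stratus → Corven → Greywick: 100% × 19% × 35% × 100% = 6.65%.
Via Ardent → Corven → Greywick: 100% × 60% × 35% × 100% = 21%.
Total: 50.7% + 7% + 6.65% + 21% = 85.35%.

85.35%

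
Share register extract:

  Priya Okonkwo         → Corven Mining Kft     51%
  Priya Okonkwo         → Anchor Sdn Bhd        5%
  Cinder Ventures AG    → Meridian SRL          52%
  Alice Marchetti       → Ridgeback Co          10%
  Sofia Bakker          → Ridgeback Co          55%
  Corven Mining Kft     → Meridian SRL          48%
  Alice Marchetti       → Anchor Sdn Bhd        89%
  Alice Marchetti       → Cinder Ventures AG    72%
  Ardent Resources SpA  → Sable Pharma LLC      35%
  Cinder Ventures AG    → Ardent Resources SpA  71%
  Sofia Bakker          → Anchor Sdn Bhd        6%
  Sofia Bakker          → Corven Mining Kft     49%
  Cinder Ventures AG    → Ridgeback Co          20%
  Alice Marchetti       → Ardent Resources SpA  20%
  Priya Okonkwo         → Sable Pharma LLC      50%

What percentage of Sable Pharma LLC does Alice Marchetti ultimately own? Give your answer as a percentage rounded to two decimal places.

24.89%

Alice reaches Sable along 2 paths.
Via Cinder → Ardent: 72% × 71% × 35% = 17.892%.
Via Ardent: 20% × 35% = 7%.
Total: 17.892% + 7% = 24.892%.
Rounded: 24.89%.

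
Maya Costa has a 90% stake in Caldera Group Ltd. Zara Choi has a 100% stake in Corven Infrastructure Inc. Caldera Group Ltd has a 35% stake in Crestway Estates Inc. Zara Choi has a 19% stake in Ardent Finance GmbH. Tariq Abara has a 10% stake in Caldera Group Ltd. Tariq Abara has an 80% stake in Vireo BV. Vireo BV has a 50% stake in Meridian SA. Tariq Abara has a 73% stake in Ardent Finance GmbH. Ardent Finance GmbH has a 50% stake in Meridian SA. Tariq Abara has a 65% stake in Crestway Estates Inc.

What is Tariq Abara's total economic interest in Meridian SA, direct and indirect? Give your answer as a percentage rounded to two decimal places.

76.50%

Tariq reaches Meridian along 2 paths.
Via Vireo: 80% × 50% = 40%.
Via Ardent: 73% × 50% = 36.5%.
Total: 40% + 36.5% = 76.5%.
Rounded: 76.50%.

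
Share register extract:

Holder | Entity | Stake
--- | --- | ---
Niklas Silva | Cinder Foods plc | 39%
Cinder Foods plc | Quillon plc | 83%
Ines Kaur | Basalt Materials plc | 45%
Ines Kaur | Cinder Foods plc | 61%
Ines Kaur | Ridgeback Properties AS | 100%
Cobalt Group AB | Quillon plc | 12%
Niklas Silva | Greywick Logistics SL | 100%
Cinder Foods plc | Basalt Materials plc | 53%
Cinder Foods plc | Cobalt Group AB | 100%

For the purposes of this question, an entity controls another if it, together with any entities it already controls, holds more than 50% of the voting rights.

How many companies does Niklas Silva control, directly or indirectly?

1

Niklas holds 100% of Greywick, so Niklas controls Greywick.
No other company's threshold is met.
Niklas controls 1 company.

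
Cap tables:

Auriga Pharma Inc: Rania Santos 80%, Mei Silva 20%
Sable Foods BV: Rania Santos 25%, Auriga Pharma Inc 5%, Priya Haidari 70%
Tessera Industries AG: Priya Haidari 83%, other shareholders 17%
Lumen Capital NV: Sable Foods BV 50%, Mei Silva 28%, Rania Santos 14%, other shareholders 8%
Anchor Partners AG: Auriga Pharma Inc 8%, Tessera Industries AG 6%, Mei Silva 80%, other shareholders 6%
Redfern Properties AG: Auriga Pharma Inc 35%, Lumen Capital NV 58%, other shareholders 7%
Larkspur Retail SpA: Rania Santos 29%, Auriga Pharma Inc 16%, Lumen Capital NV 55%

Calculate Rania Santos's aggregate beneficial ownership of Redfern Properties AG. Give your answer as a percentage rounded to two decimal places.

44.53%

Rania reaches Redfern along 4 paths.
Via Auriga: 80% × 35% = 28%.
Via Sable → Lumen: 25% × 50% × 58% = 7.25%.
Via Auriga → Sable → Lumen: 80% × 5% × 50% × 58% = 1.16%.
Via Lumen: 14% × 58% = 8.12%.
Total: 28% + 7.25% + 1.16% + 8.12% = 44.53%.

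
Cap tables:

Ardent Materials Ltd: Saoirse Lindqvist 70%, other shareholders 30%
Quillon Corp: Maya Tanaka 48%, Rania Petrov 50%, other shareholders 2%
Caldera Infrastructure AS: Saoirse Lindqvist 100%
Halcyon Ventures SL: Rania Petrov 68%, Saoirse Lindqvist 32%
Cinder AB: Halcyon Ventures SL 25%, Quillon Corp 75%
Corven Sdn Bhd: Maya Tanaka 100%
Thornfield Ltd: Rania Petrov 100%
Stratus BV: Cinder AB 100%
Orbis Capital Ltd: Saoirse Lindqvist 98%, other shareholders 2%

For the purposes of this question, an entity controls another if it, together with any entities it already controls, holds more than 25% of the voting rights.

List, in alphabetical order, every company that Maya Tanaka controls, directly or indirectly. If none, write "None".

Cinder AB, Corven Sdn Bhd, Quillon Corp, Stratus BV

Maya holds 48% of Quillon, so Maya controls Quillon.
Quillon holds 75% of Cinder, so Maya controls Cinder.
Maya holds 100% of Corven, so Maya controls Corven.
Cinder holds 100% of Stratus, so Maya controls Stratus.
No other company's threshold is met.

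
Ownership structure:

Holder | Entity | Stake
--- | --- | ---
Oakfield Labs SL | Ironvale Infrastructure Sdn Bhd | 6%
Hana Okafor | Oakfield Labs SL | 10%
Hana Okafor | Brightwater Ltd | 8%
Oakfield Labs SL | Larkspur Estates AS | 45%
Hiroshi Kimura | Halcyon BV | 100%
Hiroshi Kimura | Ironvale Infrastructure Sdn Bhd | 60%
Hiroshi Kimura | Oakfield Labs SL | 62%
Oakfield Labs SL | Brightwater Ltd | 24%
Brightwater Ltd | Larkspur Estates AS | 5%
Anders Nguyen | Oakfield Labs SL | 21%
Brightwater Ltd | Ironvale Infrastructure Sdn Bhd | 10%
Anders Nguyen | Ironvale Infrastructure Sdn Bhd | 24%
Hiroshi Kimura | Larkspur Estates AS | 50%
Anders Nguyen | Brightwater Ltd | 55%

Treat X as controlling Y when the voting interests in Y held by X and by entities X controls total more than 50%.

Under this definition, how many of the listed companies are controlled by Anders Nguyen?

1

Anders holds 55% of Brightwater, so Anders controls Brightwater.
No other company's threshold is met.
Anders controls 1 company.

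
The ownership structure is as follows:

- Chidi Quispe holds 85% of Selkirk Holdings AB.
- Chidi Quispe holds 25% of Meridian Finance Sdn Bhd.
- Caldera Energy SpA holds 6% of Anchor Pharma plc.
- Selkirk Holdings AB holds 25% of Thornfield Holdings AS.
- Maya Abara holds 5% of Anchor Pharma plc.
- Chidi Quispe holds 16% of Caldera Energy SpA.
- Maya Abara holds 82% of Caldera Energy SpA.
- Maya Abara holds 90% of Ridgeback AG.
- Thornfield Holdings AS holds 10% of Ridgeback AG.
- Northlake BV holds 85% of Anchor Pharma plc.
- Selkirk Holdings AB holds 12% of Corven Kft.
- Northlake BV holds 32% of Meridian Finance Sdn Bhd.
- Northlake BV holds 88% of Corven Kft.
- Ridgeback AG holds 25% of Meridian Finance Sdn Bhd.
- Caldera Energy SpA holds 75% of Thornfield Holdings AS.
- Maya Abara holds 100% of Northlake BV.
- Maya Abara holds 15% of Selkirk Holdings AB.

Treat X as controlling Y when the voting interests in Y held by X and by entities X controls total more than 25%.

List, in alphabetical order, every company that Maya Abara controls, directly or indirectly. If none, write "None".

Anchor Pharma plc, Caldera Energy SpA, Corven Kft, Meridian Finance Sdn Bhd, Northlake BV, Ridgeback AG, Thornfield Holdings AS

Maya holds 82% of Caldera, so Maya controls Caldera.
Caldera holds 75% of Thornfield, so Maya controls Thornfield.
Maya holds 100% of Northlake, so Maya controls Northlake.
Maya and Thornfield together hold 90% + 10% = 100% of Ridgeback, so Maya controls Ridgeback.
Northlake holds 88% of Corven, so Maya controls Corven.
Northlake and Caldera and Maya together hold 85% + 6% + 5% = 96% of Anchor, so Maya controls Anchor.
Northlake and Ridgeback together hold 32% + 25% = 57% of Meridian, so Maya controls Meridian.
No other company's threshold is met.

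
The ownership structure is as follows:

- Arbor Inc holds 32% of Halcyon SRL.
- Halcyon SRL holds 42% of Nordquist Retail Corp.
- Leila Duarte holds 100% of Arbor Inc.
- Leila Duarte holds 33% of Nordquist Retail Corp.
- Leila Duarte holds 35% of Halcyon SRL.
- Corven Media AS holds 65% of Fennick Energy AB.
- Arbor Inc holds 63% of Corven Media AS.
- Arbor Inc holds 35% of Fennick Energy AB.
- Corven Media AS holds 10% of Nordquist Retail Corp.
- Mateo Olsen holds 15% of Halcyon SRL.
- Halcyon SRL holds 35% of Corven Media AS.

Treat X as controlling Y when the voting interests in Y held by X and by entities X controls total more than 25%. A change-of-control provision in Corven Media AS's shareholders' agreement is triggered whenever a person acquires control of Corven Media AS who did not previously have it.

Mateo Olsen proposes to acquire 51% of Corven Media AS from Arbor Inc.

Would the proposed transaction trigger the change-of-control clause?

The purchase adds only to Mateo's holdings (Arbor's stake shrinks), so Mateo is the only person who could newly come to control Corven.
Mateo's largest direct stake is 15% in Halcyon, which does not meet the threshold, so Mateo controls no company.
Neither Mateo nor any entity Mateo controls holds any voting interest in Corven.
So before the transaction, Mateo does not control Corven.
After the purchase, Mateo holds 51% of Corven directly, and Arbor's stake falls to 12%.
Mateo holds 51% of Corven, so Mateo controls Corven.
Mateo did not control Corven before and does after, so the clause is triggered.

Yes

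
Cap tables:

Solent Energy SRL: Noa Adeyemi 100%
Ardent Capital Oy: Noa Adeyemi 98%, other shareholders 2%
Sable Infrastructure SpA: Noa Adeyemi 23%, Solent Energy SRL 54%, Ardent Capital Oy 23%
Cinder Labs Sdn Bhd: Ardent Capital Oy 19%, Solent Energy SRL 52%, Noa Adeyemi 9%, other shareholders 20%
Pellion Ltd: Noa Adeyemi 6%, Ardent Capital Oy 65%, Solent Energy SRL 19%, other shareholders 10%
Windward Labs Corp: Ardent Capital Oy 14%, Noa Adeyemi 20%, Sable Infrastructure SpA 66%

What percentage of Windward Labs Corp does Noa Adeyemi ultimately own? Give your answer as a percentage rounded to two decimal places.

Noa reaches Windward along 5 paths.
Via Ardent: 98% × 14% = 13.72%.
Direct stake: 20% = 20%.
Via Sable: 23% × 66% = 15.18%.
Via Solent → Sable: 100% × 54% × 66% = 35.64%.
Via Ardent → Sable: 98% × 23% × 66% = 14.8764%.
Total: 13.72% + 20% + 15.18% + 35.64% + 14.8764% = 99.4164%.
Rounded: 99.42%.

99.42%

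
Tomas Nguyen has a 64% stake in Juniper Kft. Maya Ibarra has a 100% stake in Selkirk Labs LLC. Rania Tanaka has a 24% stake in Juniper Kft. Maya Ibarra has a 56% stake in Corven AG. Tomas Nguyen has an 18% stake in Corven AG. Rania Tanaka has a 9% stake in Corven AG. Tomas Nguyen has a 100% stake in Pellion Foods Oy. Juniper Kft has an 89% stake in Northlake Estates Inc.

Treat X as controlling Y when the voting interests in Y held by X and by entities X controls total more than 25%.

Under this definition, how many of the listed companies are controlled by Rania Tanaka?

Rania's largest direct stake is 24% in Juniper, which does not meet the threshold.
Rania controls 0 companies.

0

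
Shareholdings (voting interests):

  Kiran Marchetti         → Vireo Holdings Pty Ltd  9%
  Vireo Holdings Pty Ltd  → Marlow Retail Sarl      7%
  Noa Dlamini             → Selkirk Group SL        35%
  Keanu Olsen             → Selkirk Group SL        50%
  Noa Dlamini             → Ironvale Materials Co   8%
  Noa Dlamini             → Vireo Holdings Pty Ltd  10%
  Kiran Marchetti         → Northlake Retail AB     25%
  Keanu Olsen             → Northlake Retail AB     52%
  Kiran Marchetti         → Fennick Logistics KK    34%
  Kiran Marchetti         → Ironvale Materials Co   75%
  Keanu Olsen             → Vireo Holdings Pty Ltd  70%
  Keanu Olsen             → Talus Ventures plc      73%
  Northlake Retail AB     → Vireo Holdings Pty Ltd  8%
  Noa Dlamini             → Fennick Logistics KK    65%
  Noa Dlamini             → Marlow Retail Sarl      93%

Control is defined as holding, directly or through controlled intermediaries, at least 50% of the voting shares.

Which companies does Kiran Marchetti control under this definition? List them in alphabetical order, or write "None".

Ironvale Materials Co

Kiran holds 75% of Ironvale, so Kiran controls Ironvale.
No other company's threshold is met.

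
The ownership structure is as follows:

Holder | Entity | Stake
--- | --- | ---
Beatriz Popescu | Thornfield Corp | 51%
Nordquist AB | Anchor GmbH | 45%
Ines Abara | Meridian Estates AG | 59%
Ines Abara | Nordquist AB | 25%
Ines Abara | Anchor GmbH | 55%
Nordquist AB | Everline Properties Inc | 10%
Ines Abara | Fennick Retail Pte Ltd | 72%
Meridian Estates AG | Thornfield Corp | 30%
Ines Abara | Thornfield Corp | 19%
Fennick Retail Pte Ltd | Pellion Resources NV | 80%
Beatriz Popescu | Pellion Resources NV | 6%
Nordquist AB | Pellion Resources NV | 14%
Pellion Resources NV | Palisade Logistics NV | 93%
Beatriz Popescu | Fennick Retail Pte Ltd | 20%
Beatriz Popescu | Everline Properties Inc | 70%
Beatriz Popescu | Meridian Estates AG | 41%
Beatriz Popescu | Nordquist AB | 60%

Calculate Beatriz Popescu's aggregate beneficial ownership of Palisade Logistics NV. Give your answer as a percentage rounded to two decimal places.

28.27%

Beatriz reaches Palisade along 3 paths.
Via Pellion: 6% × 93% = 5.58%.
Via Nordquist → Pellion: 60% × 14% × 93% = 7.812%.
Via Fennick → Pellion: 20% × 80% × 93% = 14.88%.
Total: 5.58% + 7.812% + 14.88% = 28.272%.
Rounded: 28.27%.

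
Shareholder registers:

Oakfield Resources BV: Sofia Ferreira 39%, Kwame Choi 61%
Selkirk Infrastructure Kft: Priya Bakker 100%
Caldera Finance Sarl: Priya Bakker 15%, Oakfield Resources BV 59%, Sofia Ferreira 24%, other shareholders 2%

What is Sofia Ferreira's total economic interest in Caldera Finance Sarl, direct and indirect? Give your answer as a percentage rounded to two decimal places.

47.01%

Sofia reaches Caldera along 2 paths.
Via Oakfield: 39% × 59% = 23.01%.
Direct stake: 24% = 24%.
Total: 23.01% + 24% = 47.01%.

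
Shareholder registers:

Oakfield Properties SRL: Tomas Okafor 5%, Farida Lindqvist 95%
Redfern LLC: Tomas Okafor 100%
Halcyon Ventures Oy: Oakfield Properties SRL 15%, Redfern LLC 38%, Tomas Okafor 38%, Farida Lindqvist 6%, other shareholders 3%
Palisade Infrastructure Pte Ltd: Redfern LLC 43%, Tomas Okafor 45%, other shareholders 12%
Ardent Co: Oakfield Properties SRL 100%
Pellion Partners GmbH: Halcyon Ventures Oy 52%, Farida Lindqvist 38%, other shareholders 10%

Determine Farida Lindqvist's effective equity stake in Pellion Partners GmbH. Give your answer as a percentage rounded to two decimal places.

Farida reaches Pellion along 3 paths.
Via Oakfield → Halcyon: 95% × 15% × 52% = 7.41%.
Via Halcyon: 6% × 52% = 3.12%.
Direct stake: 38% = 38%.
Total: 7.41% + 3.12% + 38% = 48.53%.

48.53%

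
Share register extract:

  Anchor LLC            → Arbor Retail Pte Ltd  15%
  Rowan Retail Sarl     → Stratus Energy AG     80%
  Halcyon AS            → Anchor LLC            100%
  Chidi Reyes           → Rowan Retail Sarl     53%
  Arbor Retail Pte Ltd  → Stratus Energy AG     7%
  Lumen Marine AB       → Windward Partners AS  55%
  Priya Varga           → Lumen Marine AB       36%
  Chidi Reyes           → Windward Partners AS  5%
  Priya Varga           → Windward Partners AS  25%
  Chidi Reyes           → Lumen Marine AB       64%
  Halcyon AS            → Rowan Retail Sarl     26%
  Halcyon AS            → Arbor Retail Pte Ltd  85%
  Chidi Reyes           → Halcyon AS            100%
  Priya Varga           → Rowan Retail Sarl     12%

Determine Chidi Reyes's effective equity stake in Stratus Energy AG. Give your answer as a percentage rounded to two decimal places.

Chidi reaches Stratus along 4 paths.
Via Rowan: 53% × 80% = 42.4%.
Via Halcyon → Rowan: 100% × 26% × 80% = 20.8%.
Via Halcyon → Arbor: 100% × 85% × 7% = 5.95%.
Via Halcyon → Anchor → Arbor: 100% × 100% × 15% × 7% = 1.05%.
Total: 42.4% + 20.8% + 5.95% + 1.05% = 70.2%.
Rounded: 70.20%.

70.20%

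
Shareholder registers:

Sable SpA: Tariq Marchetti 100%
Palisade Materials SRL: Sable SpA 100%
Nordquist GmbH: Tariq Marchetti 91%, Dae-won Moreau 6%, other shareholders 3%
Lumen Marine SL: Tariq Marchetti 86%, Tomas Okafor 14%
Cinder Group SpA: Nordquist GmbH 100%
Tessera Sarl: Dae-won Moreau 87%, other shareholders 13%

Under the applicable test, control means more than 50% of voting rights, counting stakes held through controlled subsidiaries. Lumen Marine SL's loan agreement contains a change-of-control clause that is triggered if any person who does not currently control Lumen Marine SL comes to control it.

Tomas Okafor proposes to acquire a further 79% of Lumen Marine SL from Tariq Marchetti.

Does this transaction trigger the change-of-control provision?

The purchase adds only to Tomas's holdings (Tariq's stake shrinks), so Tomas is the only person who could newly come to control Lumen.
Tomas's largest direct stake is 14% in Lumen, which does not meet the threshold, so Tomas controls no company.
In Lumen, Tomas's side holds only 14%, not > 50%.
So before the transaction, Tomas does not control Lumen.
After the purchase, Tomas's direct stake in Lumen rises to 14% + 79% = 93%, and Tariq's stake falls to 7%.
Tomas holds 93% of Lumen, so Tomas controls Lumen.
Tomas did not control Lumen before and does after, so the clause is triggered.

Yes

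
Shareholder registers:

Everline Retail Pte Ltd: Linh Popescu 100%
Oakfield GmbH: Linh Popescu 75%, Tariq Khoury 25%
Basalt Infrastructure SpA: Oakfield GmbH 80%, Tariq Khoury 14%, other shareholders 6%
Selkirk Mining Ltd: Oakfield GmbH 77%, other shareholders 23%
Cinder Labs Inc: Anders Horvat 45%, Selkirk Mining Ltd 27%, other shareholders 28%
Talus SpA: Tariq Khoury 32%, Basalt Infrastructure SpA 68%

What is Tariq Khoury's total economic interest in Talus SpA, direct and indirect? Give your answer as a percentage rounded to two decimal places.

Tariq reaches Talus along 3 paths.
Direct stake: 32% = 32%.
Via Oakfield → Basalt: 25% × 80% × 68% = 13.6%.
Via Basalt: 14% × 68% = 9.52%.
Total: 32% + 13.6% + 9.52% = 55.12%.

55.12%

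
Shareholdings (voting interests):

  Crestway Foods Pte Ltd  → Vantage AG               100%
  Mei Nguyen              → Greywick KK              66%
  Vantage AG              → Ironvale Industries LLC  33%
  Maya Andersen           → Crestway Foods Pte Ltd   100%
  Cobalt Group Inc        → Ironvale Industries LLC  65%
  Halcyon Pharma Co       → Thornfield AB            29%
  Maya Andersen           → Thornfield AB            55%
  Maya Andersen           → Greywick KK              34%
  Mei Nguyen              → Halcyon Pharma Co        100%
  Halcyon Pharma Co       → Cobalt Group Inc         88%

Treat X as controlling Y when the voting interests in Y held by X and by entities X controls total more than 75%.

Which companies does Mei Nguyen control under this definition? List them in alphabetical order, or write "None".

Cobalt Group Inc, Halcyon Pharma Co

Mei holds 100% of Halcyon, so Mei controls Halcyon.
Halcyon holds 88% of Cobalt, so Mei controls Cobalt.
No other company's threshold is met.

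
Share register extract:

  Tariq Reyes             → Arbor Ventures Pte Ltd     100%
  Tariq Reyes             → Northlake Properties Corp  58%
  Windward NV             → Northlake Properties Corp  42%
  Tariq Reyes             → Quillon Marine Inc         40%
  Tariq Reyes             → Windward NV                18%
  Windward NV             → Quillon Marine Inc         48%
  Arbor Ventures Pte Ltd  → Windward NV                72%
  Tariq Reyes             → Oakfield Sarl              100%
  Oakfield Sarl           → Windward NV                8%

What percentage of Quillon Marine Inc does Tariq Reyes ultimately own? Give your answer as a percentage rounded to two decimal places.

Tariq reaches Quillon along 4 paths.
Direct stake: 40% = 40%.
Via Oakfield → Windward: 100% × 8% × 48% = 3.84%.
Via Arbor → Windward: 100% × 72% × 48% = 34.56%.
Via Windward: 18% × 48% = 8.64%.
Total: 40% + 3.84% + 34.56% + 8.64% = 87.04%.

87.04%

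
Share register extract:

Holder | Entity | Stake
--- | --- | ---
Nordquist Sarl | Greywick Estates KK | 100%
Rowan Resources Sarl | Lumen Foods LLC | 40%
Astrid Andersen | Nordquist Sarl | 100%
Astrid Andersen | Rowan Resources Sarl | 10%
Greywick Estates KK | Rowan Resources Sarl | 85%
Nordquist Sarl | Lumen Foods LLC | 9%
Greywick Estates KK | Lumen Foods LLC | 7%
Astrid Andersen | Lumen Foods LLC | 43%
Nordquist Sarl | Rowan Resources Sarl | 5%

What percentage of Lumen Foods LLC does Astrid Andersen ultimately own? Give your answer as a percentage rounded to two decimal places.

99.00%

Astrid reaches Lumen along 6 paths.
Via Nordquist: 100% × 9% = 9%.
Via Nordquist → Greywick → Rowan: 100% × 100% × 85% × 40% = 34%.
Via Rowan: 10% × 40% = 4%.
Via Nordquist → Rowan: 100% × 5% × 40% = 2%.
Direct stake: 43% = 43%.
Via Nordquist → Greywick: 100% × 100% × 7% = 7%.
Total: 9% + 34% + 4% + 2% + 43% + 7% = 99%.
Rounded: 99.00%.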